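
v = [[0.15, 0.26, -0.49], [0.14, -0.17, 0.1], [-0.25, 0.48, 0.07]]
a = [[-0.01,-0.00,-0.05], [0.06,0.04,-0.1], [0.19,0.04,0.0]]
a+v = [[0.14, 0.26, -0.54], [0.20, -0.13, 0.0], [-0.06, 0.52, 0.07]]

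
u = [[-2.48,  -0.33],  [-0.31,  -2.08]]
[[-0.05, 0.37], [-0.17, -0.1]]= u @[[0.01, -0.16], [0.08, 0.07]]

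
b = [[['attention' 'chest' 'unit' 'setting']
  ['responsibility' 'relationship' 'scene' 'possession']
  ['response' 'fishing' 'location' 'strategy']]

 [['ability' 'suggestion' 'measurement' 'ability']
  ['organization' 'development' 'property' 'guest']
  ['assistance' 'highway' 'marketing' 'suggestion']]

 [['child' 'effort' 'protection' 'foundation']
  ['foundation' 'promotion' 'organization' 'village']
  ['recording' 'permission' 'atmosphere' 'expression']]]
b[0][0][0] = 'attention'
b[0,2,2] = 'location'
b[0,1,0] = 'responsibility'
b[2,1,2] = 'organization'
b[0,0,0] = 'attention'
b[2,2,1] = 'permission'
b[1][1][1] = 'development'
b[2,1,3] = 'village'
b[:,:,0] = [['attention', 'responsibility', 'response'], ['ability', 'organization', 'assistance'], ['child', 'foundation', 'recording']]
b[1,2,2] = 'marketing'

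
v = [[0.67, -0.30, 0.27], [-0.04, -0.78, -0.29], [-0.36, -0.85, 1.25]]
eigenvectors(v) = [[-0.55, -0.82, -0.11], [0.14, 0.12, -0.92], [-0.83, -0.56, -0.38]]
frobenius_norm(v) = 1.93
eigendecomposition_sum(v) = [[-0.96,-0.44,1.33],[0.24,0.11,-0.33],[-1.45,-0.66,2.01]] + [[1.64, 0.24, -1.05], [-0.23, -0.03, 0.15], [1.11, 0.16, -0.71]] + [[-0.01, -0.10, -0.01], [-0.05, -0.85, -0.11], [-0.02, -0.35, -0.05]]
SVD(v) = [[-0.19, -0.44, -0.88],[-0.18, -0.87, 0.47],[-0.97, 0.24, 0.08]] @ diag([1.5940088009872881, 0.8187747779560269, 0.7136132043047738]) @ [[0.14, 0.64, -0.76], [-0.42, 0.73, 0.54], [-0.89, -0.24, -0.38]]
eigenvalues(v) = [1.15, 0.89, -0.9]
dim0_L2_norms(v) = [0.76, 1.19, 1.31]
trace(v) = 1.14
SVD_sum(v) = [[-0.04, -0.19, 0.23],[-0.04, -0.18, 0.21],[-0.22, -0.98, 1.17]] + [[0.15,  -0.26,  -0.19], [0.3,  -0.52,  -0.38], [-0.08,  0.15,  0.11]] + [[0.56, 0.15, 0.24], [-0.30, -0.08, -0.13], [-0.05, -0.01, -0.02]]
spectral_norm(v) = 1.59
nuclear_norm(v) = 3.13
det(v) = -0.93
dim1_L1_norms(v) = [1.24, 1.11, 2.46]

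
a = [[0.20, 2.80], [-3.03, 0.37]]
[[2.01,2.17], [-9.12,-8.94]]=a @ [[3.07, 3.02], [0.5, 0.56]]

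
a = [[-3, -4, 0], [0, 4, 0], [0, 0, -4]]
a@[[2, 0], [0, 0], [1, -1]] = [[-6, 0], [0, 0], [-4, 4]]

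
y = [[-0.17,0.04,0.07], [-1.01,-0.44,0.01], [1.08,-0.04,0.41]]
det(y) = 0.08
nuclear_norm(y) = 2.11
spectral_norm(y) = 1.54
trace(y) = -0.20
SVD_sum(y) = [[-0.14, -0.03, -0.03], [-1.02, -0.18, -0.19], [1.08, 0.19, 0.2]] + [[0.00, -0.01, 0.01], [0.0, -0.25, 0.21], [0.00, -0.24, 0.2]] + [[-0.03, 0.07, 0.09], [0.0, -0.01, -0.01], [-0.00, 0.0, 0.0]]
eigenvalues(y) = [(0.52+0j), (-0.36+0.18j), (-0.36-0.18j)]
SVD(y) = [[-0.09,-0.03,1.00], [-0.68,-0.72,-0.08], [0.72,-0.69,0.05]] @ diag([1.5383667329656037, 0.4519266740953041, 0.12037473217370244]) @ [[0.97,0.17,0.18], [-0.02,0.76,-0.64], [-0.25,0.62,0.74]]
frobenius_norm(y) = 1.61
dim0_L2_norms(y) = [1.49, 0.44, 0.42]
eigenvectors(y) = [[(0.1+0j), (0.07+0.17j), 0.07-0.17j], [(-0.09+0j), (-0.94+0j), -0.94-0.00j], [0.99+0.00j, (-0.09-0.26j), (-0.09+0.26j)]]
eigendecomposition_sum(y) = [[(0.07+0j), 0.00+0.00j, (0.04+0j)], [-0.06-0.00j, -0.00-0.00j, (-0.04-0j)], [(0.69+0j), 0.01+0.00j, 0.45+0.00j]] + [[(-0.12+0.15j), 0.02+0.04j, (0.01-0.01j)], [(-0.47-0.88j), -0.22+0.01j, 0.03+0.09j], [0.19-0.22j, -0.03-0.06j, (-0.02+0.02j)]] + [[(-0.12-0.15j), (0.02-0.04j), (0.01+0.01j)], [-0.47+0.88j, -0.22-0.01j, (0.03-0.09j)], [(0.19+0.22j), (-0.03+0.06j), -0.02-0.02j]]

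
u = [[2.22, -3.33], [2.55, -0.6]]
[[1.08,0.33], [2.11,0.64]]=u @[[0.89, 0.27], [0.27, 0.08]]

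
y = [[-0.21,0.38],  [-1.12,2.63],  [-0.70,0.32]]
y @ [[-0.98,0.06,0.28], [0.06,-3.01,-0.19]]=[[0.23,-1.16,-0.13], [1.26,-7.98,-0.81], [0.71,-1.01,-0.26]]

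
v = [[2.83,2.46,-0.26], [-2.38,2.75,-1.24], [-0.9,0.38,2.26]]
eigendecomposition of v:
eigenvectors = [[0.07+0.66j,  0.07-0.66j,  (-0.46+0j)],  [-0.69+0.00j,  -0.69-0.00j,  0.10+0.00j],  [(-0.25+0.1j),  -0.25-0.10j,  0.88+0.00j]]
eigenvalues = [(2.53+2.45j), (2.53-2.45j), (2.77+0j)]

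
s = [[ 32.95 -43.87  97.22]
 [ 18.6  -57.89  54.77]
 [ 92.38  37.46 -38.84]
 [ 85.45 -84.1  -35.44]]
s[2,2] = -38.84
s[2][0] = 92.38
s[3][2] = -35.44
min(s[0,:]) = -43.87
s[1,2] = 54.77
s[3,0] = 85.45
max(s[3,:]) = 85.45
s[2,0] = 92.38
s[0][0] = 32.95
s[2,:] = [92.38, 37.46, -38.84]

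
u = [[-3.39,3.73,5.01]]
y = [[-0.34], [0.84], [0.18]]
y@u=[[1.15, -1.27, -1.70], [-2.85, 3.13, 4.21], [-0.61, 0.67, 0.90]]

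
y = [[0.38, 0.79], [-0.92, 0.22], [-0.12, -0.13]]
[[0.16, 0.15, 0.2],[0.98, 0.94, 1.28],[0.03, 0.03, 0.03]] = y @ [[-0.91, -0.88, -1.19],[0.64, 0.61, 0.83]]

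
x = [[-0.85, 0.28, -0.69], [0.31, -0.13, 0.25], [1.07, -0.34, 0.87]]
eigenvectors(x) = [[-0.61,-0.59,-0.64], [0.29,0.11,-0.08], [0.74,0.8,0.76]]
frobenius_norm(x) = 1.86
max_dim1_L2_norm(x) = 1.42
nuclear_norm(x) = 1.89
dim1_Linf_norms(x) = [0.85, 0.31, 1.07]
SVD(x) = [[-0.61, 0.07, 0.79], [0.22, -0.94, 0.25], [0.76, 0.33, 0.56]] @ diag([1.8625286833979222, 0.029779528297469684, 0.00028846903294182735]) @ [[0.75, -0.25, 0.61], [0.16, 0.97, 0.2], [-0.64, -0.05, 0.77]]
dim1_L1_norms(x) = [1.82, 0.69, 2.28]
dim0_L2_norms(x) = [1.4, 0.46, 1.14]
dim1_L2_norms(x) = [1.13, 0.42, 1.42]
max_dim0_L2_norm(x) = 1.4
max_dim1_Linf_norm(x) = 1.07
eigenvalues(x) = [-0.15, 0.04, -0.0]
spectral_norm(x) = 1.86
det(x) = 0.00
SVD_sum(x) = [[-0.85, 0.28, -0.69],  [0.31, -0.1, 0.26],  [1.07, -0.35, 0.87]] + [[0.0, 0.00, 0.0], [-0.00, -0.03, -0.01], [0.00, 0.01, 0.0]] + [[-0.00, -0.0, 0.00], [-0.00, -0.00, 0.0], [-0.0, -0.00, 0.00]]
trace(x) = -0.11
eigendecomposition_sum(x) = [[-0.56, 0.27, -0.45], [0.26, -0.13, 0.21], [0.67, -0.33, 0.54]] + [[-0.28, 0.01, -0.24], [0.05, -0.00, 0.04], [0.38, -0.02, 0.32]] + [[-0.01, -0.00, -0.01], [-0.0, -0.00, -0.00], [0.01, 0.01, 0.01]]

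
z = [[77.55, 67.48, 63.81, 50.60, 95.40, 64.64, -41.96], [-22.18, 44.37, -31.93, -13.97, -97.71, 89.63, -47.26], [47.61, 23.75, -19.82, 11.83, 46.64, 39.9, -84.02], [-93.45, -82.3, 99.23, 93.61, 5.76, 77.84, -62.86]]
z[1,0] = -22.18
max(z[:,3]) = 93.61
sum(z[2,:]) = 65.89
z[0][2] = 63.81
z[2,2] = -19.82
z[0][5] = 64.64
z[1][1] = 44.37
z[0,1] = 67.48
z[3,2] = 99.23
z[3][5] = 77.84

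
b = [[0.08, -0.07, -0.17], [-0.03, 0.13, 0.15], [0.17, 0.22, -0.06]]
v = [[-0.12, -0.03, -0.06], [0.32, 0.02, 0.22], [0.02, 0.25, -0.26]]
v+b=[[-0.04, -0.1, -0.23], [0.29, 0.15, 0.37], [0.19, 0.47, -0.32]]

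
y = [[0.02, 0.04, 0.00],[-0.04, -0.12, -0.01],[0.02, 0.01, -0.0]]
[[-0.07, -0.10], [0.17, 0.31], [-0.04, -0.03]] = y @ [[-1.43, -0.22], [-1.12, -2.45], [1.95, -1.18]]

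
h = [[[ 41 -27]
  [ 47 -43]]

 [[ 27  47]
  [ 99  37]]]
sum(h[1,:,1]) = 84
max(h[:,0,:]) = 47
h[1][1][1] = 37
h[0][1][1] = -43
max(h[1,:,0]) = 99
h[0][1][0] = 47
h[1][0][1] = 47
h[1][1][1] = 37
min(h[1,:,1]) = 37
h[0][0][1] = -27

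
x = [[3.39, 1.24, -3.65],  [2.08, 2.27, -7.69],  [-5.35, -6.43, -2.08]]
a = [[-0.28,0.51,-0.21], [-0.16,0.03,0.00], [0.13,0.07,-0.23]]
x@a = [[-1.62, 1.51, 0.13], [-1.95, 0.59, 1.33], [2.26, -3.07, 1.60]]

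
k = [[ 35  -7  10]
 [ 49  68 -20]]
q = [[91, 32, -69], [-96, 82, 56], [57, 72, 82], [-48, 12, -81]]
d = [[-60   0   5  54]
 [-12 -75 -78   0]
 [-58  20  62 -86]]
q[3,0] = -48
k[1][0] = 49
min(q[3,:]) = -81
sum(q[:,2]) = -12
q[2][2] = 82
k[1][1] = 68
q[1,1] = 82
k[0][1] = -7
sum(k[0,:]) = 38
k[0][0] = 35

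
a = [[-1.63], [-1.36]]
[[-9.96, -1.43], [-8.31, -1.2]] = a@[[6.11, 0.88]]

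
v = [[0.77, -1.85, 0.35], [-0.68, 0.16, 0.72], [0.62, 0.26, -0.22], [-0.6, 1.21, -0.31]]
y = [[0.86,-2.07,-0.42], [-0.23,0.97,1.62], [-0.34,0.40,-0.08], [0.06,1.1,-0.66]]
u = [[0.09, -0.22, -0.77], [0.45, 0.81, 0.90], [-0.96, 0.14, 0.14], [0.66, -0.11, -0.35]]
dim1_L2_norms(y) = [2.28, 1.9, 0.53, 1.28]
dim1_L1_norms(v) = [2.97, 1.56, 1.1, 2.12]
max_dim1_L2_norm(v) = 2.03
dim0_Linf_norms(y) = [0.86, 2.07, 1.62]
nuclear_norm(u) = 3.03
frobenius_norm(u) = 1.96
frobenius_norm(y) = 3.28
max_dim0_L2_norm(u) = 1.25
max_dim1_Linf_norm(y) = 2.07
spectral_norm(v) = 2.48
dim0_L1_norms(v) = [2.67, 3.48, 1.6]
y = u + v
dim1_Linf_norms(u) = [0.77, 0.9, 0.96, 0.66]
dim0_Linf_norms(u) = [0.96, 0.81, 0.9]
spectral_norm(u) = 1.48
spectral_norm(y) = 2.82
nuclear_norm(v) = 3.98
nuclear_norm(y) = 4.89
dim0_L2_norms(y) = [0.95, 2.57, 1.8]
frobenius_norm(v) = 2.75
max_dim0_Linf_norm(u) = 0.96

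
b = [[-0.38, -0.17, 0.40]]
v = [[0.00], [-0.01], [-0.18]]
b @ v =[[-0.07]]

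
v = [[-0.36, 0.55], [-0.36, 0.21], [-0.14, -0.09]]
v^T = [[-0.36, -0.36, -0.14], [0.55, 0.21, -0.09]]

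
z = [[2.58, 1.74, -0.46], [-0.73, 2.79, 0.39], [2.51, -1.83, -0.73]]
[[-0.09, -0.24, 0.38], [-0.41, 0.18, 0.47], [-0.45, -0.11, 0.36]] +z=[[2.49, 1.5, -0.08], [-1.14, 2.97, 0.86], [2.06, -1.94, -0.37]]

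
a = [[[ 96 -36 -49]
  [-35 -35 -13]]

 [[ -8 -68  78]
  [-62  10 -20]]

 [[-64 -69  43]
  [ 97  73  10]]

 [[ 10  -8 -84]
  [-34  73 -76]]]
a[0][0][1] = -36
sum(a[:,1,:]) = -12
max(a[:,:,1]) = 73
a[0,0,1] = -36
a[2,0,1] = -69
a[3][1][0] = -34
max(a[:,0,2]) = 78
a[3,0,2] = -84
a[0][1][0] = -35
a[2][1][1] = 73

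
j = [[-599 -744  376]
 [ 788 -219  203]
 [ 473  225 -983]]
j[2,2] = -983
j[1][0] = 788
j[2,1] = 225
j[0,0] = -599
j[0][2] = 376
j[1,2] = 203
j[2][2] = -983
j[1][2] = 203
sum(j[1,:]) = 772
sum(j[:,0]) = 662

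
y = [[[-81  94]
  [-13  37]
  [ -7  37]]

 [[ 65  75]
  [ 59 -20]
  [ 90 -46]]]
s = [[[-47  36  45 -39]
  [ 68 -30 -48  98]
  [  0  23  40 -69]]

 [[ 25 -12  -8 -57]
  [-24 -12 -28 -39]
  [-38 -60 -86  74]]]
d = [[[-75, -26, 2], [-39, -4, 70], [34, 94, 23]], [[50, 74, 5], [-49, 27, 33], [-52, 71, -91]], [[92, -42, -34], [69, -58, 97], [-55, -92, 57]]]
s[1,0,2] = -8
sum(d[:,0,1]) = 6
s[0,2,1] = 23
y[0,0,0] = -81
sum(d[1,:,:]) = 68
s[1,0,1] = -12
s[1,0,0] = 25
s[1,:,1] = [-12, -12, -60]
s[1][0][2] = -8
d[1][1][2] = 33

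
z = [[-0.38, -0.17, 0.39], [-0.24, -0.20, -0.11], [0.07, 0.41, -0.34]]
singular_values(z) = [0.75, 0.31, 0.27]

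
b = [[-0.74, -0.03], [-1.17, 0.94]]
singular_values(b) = [1.61, 0.45]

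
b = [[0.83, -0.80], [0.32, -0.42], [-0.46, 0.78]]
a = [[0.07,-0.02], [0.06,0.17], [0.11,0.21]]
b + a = [[0.9, -0.82], [0.38, -0.25], [-0.35, 0.99]]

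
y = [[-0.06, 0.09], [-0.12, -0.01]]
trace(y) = -0.07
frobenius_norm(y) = 0.16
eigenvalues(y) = [(-0.04+0.1j), (-0.04-0.1j)]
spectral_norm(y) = 0.14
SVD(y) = [[-0.63, -0.78], [-0.78, 0.63]] @ diag([0.1398344775801198, 0.08152495863166677]) @ [[0.94, -0.35], [-0.35, -0.94]]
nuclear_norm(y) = 0.22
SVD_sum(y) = [[-0.08, 0.03], [-0.10, 0.04]] + [[0.02,0.06], [-0.02,-0.05]]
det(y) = 0.01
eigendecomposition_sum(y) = [[-0.03+0.05j,(0.04+0.02j)], [-0.06-0.02j,(-0.01+0.05j)]] + [[-0.03-0.05j, 0.04-0.02j],[(-0.06+0.02j), (-0.01-0.05j)]]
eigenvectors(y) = [[-0.16+0.64j, -0.16-0.64j], [-0.76+0.00j, (-0.76-0j)]]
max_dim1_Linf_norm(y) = 0.12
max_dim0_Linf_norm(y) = 0.12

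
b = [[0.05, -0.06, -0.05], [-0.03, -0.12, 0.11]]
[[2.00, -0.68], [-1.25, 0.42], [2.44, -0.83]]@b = [[0.12, -0.04, -0.17],[-0.08, 0.02, 0.11],[0.15, -0.05, -0.21]]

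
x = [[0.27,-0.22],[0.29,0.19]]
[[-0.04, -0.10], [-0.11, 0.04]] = x@[[-0.28,-0.09], [-0.17,0.35]]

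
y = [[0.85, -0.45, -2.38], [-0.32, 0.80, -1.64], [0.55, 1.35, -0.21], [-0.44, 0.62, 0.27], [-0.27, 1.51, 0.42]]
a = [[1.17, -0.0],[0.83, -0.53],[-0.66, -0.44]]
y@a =[[2.19, 1.29], [1.37, 0.30], [1.9, -0.62], [-0.18, -0.45], [0.66, -0.99]]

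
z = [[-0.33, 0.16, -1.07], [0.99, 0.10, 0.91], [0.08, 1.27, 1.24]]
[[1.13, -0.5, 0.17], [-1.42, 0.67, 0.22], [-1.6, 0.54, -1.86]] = z @ [[-0.54, 0.33, 0.84], [-0.31, 0.04, -0.97], [-0.94, 0.37, -0.56]]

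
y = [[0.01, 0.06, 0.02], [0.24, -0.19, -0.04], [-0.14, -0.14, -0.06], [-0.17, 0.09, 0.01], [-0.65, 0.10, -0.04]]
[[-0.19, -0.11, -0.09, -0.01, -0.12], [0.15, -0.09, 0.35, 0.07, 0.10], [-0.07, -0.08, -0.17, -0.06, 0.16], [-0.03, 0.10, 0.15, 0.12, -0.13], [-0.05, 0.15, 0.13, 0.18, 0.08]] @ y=[[0.06, 0.01, 0.01], [-0.15, -0.01, -0.02], [-0.09, 0.05, 0.00], [0.07, -0.04, -0.01], [-0.07, -0.03, -0.02]]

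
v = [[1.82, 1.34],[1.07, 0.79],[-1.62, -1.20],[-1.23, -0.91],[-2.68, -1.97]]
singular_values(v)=[4.93, 0.01]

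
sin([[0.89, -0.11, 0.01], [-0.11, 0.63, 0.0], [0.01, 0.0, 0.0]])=[[0.77, -0.08, 0.01], [-0.08, 0.59, 0.0], [0.01, 0.0, -0.0]]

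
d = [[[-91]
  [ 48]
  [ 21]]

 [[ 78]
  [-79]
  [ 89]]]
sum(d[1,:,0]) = 88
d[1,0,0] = 78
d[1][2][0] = 89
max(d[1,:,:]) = 89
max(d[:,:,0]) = 89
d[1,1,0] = -79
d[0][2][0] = 21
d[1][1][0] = -79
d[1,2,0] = 89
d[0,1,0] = 48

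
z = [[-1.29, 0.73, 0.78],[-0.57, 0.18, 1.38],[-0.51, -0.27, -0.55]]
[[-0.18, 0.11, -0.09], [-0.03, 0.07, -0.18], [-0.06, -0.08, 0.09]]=z@[[0.12, 0.03, -0.02], [-0.08, 0.16, -0.01], [0.04, 0.04, -0.14]]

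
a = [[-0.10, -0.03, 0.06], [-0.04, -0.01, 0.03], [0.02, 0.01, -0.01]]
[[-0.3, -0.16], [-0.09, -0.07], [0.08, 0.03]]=a @[[3.66, 0.99], [3.92, 0.25], [3.05, -0.92]]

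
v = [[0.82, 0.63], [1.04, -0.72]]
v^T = [[0.82, 1.04],  [0.63, -0.72]]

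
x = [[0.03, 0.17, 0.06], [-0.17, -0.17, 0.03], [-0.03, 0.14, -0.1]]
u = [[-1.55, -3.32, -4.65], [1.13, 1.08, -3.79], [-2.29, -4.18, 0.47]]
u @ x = [[0.66, -0.35, 0.27], [-0.04, -0.52, 0.48], [0.63, 0.39, -0.31]]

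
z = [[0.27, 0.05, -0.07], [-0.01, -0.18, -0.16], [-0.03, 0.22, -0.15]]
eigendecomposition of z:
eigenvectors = [[(-1+0j), 0.13-0.02j, (0.13+0.02j)], [-0.00+0.00j, -0.04+0.64j, (-0.04-0.64j)], [0.07+0.00j, 0.75+0.00j, (0.75-0j)]]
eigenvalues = [(0.27+0j), (-0.17+0.19j), (-0.17-0.19j)]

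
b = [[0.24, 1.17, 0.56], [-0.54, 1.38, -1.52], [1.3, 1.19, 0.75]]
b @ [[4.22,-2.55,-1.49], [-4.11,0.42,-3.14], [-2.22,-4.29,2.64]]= [[-5.04, -2.52, -2.55], [-4.58, 8.48, -7.54], [-1.07, -6.03, -3.69]]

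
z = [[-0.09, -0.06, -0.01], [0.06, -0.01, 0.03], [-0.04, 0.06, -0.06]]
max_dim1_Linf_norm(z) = 0.09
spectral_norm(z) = 0.13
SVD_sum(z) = [[-0.08, -0.01, -0.04], [0.06, 0.01, 0.03], [-0.05, -0.01, -0.02]] + [[-0.01, -0.05, 0.03],[-0.0, -0.01, 0.01],[0.01, 0.07, -0.04]] + [[0.00, -0.0, -0.00], [0.00, -0.0, -0.0], [0.0, -0.00, -0.00]]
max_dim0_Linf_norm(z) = 0.09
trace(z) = -0.16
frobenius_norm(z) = 0.16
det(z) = -0.00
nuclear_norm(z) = 0.23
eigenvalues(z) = [(-0.08+0.03j), (-0.08-0.03j), (-0.01+0j)]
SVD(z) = [[-0.74, 0.58, -0.34], [0.52, 0.18, -0.83], [-0.42, -0.79, -0.43]] @ diag([0.12546179730396023, 0.09709881360805349, 0.005581918412918231]) @ [[0.92, 0.11, 0.39],[-0.1, -0.87, 0.49],[-0.39, 0.48, 0.78]]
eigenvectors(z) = [[0.17+0.40j, (0.17-0.4j), -0.41+0.00j], [0.32-0.20j, (0.32+0.2j), 0.41+0.00j], [(-0.82+0j), (-0.82-0j), 0.82+0.00j]]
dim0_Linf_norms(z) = [0.09, 0.06, 0.06]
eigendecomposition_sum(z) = [[-0.05+0.03j, -0.03-0.01j, (-0.01+0.02j)], [0.03+0.04j, (-0+0.03j), (0.02+0j)], [-0.02-0.10j, 0.04-0.05j, -0.03-0.03j]] + [[-0.05-0.03j, -0.03+0.01j, (-0.01-0.02j)], [(0.03-0.04j), (-0-0.03j), 0.02-0.00j], [-0.02+0.10j, (0.04+0.05j), (-0.03+0.03j)]] + [[0.00+0.00j, 0.01-0.00j, 0.00+0.00j], [-0.00-0.00j, (-0.01+0j), -0.00-0.00j], [-0.01-0.00j, -0.01+0.00j, -0.01-0.00j]]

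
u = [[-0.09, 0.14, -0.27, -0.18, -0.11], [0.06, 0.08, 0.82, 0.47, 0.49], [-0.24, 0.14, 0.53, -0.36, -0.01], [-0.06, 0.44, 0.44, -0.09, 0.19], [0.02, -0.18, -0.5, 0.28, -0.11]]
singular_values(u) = [1.35, 0.8, 0.34, 0.14, 0.04]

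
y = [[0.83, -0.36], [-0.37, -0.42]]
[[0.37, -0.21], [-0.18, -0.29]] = y @ [[0.46, 0.03],[0.03, 0.66]]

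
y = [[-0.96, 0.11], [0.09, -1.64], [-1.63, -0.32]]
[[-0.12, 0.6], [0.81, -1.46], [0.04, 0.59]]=y@[[0.07,-0.53], [-0.49,0.86]]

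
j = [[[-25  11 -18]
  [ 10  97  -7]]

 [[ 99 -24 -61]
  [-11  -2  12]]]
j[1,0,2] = -61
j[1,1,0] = -11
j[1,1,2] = 12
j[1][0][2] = -61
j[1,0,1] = -24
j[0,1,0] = 10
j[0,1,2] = -7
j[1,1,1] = -2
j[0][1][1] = 97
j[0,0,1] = 11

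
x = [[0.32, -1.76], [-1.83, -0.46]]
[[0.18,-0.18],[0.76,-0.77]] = x @[[-0.37, 0.38], [-0.17, 0.17]]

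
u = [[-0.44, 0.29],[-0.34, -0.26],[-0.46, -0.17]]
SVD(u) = [[-0.56, 0.8], [-0.51, -0.52], [-0.66, -0.28]] @ diag([0.7247162468411414, 0.41974559147713475]) @ [[0.99, 0.11], [-0.11, 0.99]]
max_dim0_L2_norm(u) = 0.72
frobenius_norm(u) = 0.84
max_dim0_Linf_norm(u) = 0.46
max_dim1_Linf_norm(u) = 0.46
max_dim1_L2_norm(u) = 0.53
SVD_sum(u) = [[-0.4, -0.05], [-0.36, -0.04], [-0.47, -0.05]] + [[-0.04, 0.34], [0.02, -0.22], [0.01, -0.12]]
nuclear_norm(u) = 1.14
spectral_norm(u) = 0.72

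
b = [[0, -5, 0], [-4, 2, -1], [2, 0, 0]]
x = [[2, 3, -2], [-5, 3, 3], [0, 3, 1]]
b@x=[[25, -15, -15], [-18, -9, 13], [4, 6, -4]]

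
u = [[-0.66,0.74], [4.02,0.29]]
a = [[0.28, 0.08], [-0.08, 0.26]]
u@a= [[-0.24,0.14],[1.10,0.40]]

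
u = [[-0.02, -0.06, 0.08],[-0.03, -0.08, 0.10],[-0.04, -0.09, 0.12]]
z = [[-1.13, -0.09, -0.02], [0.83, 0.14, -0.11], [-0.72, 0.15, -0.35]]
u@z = [[-0.08,  0.01,  -0.02], [-0.1,  0.01,  -0.03], [-0.12,  0.01,  -0.03]]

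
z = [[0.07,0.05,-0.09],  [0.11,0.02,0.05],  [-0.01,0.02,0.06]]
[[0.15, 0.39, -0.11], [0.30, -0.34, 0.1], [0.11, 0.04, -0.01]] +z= [[0.22,0.44,-0.20], [0.41,-0.32,0.15], [0.10,0.06,0.05]]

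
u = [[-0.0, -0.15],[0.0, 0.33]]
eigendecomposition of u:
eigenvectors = [[1.0, -0.41], [0.0, 0.91]]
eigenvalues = [-0.0, 0.33]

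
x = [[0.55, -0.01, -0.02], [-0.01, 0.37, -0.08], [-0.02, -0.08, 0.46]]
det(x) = 0.090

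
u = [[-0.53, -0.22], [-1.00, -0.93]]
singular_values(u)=[1.47, 0.19]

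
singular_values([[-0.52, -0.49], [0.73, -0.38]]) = [0.9, 0.62]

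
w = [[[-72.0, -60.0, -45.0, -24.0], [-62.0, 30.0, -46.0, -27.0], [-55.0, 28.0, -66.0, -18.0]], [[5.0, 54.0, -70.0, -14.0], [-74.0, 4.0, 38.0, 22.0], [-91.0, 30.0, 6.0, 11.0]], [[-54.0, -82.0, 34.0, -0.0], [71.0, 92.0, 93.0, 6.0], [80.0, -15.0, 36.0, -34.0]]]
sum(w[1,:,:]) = -79.0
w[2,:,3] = [-0.0, 6.0, -34.0]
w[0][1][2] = -46.0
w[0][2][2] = -66.0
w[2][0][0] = -54.0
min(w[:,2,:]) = -91.0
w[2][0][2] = 34.0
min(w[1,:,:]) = -91.0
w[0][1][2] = -46.0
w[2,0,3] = -0.0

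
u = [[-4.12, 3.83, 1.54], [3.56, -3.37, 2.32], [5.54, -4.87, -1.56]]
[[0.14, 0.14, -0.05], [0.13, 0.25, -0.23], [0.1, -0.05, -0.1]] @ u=[[-0.36, 0.31, 0.62], [-0.92, 0.78, 1.14], [-1.14, 1.04, 0.19]]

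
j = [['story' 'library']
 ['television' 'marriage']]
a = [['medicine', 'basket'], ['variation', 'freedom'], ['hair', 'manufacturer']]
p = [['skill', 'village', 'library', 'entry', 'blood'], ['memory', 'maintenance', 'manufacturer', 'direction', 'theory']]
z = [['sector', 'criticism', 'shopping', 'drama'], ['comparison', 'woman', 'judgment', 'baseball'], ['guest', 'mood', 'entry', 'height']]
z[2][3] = 'height'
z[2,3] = 'height'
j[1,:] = ['television', 'marriage']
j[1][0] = 'television'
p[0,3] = 'entry'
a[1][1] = 'freedom'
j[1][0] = 'television'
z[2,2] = 'entry'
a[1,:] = ['variation', 'freedom']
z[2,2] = 'entry'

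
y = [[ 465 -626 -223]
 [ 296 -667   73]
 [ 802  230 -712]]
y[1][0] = 296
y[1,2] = 73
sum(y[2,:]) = 320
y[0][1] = -626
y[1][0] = 296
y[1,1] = -667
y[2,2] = -712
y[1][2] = 73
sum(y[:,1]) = -1063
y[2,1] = 230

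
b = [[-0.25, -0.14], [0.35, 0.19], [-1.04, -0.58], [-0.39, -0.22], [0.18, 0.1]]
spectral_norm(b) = 1.38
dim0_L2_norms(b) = [1.2, 0.67]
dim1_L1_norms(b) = [0.39, 0.54, 1.62, 0.61, 0.28]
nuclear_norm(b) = 1.38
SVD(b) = [[-0.21,-0.12],[0.29,-0.87],[-0.86,-0.09],[-0.32,-0.47],[0.15,-0.05]] @ diag([1.3789759243718822, 0.005039841536554186]) @ [[0.87, 0.49], [-0.49, 0.87]]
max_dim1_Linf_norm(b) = 1.04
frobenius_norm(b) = 1.38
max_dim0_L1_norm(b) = 2.21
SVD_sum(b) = [[-0.25, -0.14],[0.35, 0.19],[-1.04, -0.58],[-0.39, -0.22],[0.18, 0.10]] + [[0.00, -0.00], [0.00, -0.0], [0.00, -0.00], [0.00, -0.0], [0.0, -0.00]]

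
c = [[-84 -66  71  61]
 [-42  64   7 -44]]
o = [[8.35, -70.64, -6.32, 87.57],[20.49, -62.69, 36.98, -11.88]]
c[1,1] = 64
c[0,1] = -66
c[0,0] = -84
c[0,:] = [-84, -66, 71, 61]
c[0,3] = 61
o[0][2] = -6.32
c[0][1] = -66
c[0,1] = -66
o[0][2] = -6.32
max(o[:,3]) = 87.57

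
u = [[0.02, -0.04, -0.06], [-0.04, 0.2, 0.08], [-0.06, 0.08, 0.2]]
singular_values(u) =[0.3, 0.12, 0.0]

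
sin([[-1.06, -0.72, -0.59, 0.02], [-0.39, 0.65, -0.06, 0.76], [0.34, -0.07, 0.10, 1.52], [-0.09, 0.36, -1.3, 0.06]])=[[-0.90, -0.52, -0.82, -0.17], [-0.26, 0.52, 0.07, 0.85], [0.42, -0.19, 0.14, 2.09], [-0.17, 0.36, -1.75, 0.07]]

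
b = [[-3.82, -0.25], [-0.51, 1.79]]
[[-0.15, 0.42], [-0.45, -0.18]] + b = [[-3.97,  0.17], [-0.96,  1.61]]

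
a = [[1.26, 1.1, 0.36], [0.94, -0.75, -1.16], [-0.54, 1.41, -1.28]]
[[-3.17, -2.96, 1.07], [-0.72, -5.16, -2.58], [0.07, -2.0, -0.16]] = a @ [[-1.72,-2.77,-0.36], [-0.83,-0.3,0.95], [-0.24,2.40,1.32]]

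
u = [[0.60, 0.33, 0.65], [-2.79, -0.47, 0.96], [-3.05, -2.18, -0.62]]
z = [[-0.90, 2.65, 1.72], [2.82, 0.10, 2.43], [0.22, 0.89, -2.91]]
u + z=[[-0.30,2.98,2.37], [0.03,-0.37,3.39], [-2.83,-1.29,-3.53]]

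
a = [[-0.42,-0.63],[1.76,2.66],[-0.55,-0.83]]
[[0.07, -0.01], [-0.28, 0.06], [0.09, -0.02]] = a@[[-0.28, 0.05], [0.08, -0.01]]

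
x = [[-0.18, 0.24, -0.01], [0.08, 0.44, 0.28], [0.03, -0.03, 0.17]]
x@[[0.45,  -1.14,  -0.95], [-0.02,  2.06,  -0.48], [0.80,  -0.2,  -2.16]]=[[-0.09, 0.7, 0.08], [0.25, 0.76, -0.89], [0.15, -0.13, -0.38]]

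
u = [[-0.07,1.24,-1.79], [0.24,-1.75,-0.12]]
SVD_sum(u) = [[-0.16,1.66,-1.18], [0.11,-1.12,0.79]] + [[0.09, -0.42, -0.61],[0.13, -0.63, -0.91]]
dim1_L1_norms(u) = [3.1, 2.11]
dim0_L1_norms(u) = [0.31, 2.99, 1.91]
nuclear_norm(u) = 3.81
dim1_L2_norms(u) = [2.18, 1.77]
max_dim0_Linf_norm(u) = 1.79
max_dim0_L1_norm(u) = 2.99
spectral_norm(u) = 2.46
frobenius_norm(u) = 2.81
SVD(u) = [[-0.83, 0.56], [0.56, 0.83]] @ diag([2.4639248558252183, 1.3454271830339533]) @ [[0.08, -0.81, 0.58], [0.12, -0.57, -0.82]]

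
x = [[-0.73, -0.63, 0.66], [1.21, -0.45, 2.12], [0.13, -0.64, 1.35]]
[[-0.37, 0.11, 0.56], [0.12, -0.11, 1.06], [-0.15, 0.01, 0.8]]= x @ [[0.44, -0.16, -0.23],[-0.16, 0.06, 0.05],[-0.23, 0.05, 0.64]]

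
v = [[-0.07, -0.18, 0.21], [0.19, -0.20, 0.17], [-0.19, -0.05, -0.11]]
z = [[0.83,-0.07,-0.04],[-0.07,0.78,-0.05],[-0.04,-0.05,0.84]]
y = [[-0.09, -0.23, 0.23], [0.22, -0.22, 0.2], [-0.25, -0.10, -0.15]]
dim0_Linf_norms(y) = [0.25, 0.23, 0.23]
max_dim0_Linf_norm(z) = 0.84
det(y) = -0.02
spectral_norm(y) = 0.47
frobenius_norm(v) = 0.49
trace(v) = -0.38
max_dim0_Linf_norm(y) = 0.25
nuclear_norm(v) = 0.76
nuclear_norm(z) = 2.45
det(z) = 0.54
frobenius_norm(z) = 1.42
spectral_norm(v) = 0.41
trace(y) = -0.46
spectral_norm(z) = 0.88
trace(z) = 2.45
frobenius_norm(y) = 0.59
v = y @ z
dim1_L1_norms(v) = [0.46, 0.56, 0.35]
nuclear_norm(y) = 0.92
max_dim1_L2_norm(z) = 0.84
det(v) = -0.01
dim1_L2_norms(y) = [0.34, 0.37, 0.31]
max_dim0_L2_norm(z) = 0.84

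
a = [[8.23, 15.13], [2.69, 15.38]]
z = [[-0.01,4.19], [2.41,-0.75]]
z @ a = [[11.19, 64.29], [17.82, 24.93]]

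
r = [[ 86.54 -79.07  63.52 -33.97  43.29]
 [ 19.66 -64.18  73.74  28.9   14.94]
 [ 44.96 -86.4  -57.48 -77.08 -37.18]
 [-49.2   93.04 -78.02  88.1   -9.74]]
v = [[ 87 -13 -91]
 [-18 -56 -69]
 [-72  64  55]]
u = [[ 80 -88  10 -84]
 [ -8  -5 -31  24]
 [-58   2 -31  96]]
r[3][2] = -78.02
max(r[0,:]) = 86.54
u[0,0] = 80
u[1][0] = -8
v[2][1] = 64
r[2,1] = -86.4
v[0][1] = -13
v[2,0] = -72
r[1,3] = 28.9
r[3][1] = 93.04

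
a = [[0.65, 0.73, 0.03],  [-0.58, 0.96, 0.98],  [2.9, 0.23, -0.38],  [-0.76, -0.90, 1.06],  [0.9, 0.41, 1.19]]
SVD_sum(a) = [[0.73,0.13,-0.13], [-0.54,-0.10,0.1], [2.83,0.51,-0.50], [-1.04,-0.19,0.18], [0.72,0.13,-0.13]] + [[0.03,0.16,0.35], [0.10,0.52,1.12], [-0.00,-0.00,-0.01], [0.04,0.22,0.47], [0.11,0.55,1.2]] + [[-0.11, 0.44, -0.19], [-0.14, 0.54, -0.24], [0.07, -0.28, 0.12], [0.24, -0.93, 0.4], [0.07, -0.27, 0.12]]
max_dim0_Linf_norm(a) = 2.9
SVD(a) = [[-0.23,  -0.20,  -0.36], [0.17,  -0.64,  -0.44], [-0.88,  0.0,  0.23], [0.32,  -0.27,  0.76], [-0.22,  -0.69,  0.22]] @ diag([3.3313621417579524, 1.9249423529642886, 1.3725972527388262]) @ [[-0.97,-0.18,0.17], [-0.08,-0.42,-0.91], [0.23,-0.89,0.39]]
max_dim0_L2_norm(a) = 3.25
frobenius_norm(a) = 4.09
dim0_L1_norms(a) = [5.79, 3.23, 3.64]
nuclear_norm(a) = 6.63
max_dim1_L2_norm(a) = 2.93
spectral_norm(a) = 3.33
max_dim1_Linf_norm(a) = 2.9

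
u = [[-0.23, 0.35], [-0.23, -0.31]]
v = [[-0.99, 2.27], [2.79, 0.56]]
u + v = [[-1.22,2.62], [2.56,0.25]]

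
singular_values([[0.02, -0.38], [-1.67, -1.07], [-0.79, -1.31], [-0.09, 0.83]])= [2.51, 0.9]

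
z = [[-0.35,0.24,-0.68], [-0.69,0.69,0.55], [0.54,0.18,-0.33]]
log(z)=[[-0.11, 0.44, -2.17], [-1.17, -0.1, -0.44], [1.76, -0.1, -0.56]]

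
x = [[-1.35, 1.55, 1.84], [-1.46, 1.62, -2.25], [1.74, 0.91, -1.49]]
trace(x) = -1.22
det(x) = -16.58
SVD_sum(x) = [[-0.35, -0.41, 1.56],[0.47, 0.55, -2.1],[0.42, 0.49, -1.89]] + [[-1.55, 1.29, -0.01], [-1.67, 1.39, -0.01], [0.58, -0.48, 0.01]] + [[0.55,  0.67,  0.30], [-0.26,  -0.31,  -0.14], [0.74,  0.89,  0.4]]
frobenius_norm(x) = 4.85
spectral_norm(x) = 3.41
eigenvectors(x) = [[(0.73+0j), (-0.18+0.46j), (-0.18-0.46j)], [-0.09+0.00j, (-0.77+0j), -0.77-0.00j], [(-0.68+0j), -0.09+0.39j, (-0.09-0.39j)]]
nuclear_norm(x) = 8.06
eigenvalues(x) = [(-3.25+0j), (1.01+2.02j), (1.01-2.02j)]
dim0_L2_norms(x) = [2.64, 2.42, 3.27]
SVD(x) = [[-0.48, -0.66, 0.58], [0.65, -0.71, -0.27], [0.59, 0.25, 0.77]] @ diag([3.4102583811731257, 3.0573220679493573, 1.5899118046194645]) @ [[0.21, 0.25, -0.95], [0.77, -0.64, 0.01], [0.6, 0.73, 0.33]]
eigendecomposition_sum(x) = [[-1.55+0.00j, (0.15-0j), 1.82+0.00j], [(0.2-0j), (-0.02+0j), -0.23-0.00j], [(1.43-0j), -0.14+0.00j, -1.68-0.00j]] + [[(0.1+0.61j), (0.7-0.29j), 0.01+0.70j],  [-0.83+0.49j, 0.82+0.84j, -1.01+0.42j],  [0.15+0.48j, 0.53-0.32j, 0.09+0.56j]] + [[(0.1-0.61j), (0.7+0.29j), (0.01-0.7j)], [-0.83-0.49j, (0.82-0.84j), -1.01-0.42j], [(0.15-0.48j), 0.53+0.32j, 0.09-0.56j]]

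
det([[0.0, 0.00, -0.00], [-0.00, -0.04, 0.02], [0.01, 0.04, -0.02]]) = 0.000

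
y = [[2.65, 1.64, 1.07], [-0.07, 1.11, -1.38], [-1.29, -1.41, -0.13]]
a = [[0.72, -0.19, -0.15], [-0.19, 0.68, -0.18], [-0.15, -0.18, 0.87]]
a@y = [[2.11,1.18,1.05], [-0.32,0.70,-1.12], [-1.51,-1.67,-0.03]]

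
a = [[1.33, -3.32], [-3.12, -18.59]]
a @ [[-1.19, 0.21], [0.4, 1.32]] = [[-2.91, -4.1],[-3.72, -25.19]]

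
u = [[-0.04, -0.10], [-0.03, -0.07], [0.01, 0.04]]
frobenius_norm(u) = 0.14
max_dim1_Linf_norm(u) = 0.1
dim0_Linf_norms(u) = [0.04, 0.1]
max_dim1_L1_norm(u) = 0.14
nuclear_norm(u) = 0.14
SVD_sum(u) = [[-0.04, -0.1], [-0.03, -0.07], [0.02, 0.04]] + [[-0.00, 0.0], [-0.0, 0.00], [-0.01, 0.0]]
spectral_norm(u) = 0.14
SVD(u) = [[-0.78, -0.08], [-0.55, -0.38], [0.3, -0.92]] @ diag([0.13807935303257637, 0.00583885828781111]) @ [[0.37, 0.93], [0.93, -0.37]]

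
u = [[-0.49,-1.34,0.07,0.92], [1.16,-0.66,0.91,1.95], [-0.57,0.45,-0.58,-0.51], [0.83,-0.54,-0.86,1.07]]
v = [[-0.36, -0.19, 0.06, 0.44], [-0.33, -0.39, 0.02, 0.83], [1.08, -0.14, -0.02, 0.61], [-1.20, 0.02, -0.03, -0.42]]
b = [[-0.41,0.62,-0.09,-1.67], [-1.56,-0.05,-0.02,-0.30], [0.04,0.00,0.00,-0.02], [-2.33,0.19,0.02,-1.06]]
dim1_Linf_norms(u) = [1.34, 1.95, 0.58, 1.07]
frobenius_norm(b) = 3.53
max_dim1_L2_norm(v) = 1.27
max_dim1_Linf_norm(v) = 1.2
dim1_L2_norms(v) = [0.6, 0.97, 1.25, 1.27]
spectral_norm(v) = 1.78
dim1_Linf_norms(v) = [0.44, 0.83, 1.08, 1.2]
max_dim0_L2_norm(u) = 2.46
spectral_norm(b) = 3.21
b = u @ v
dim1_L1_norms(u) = [2.82, 4.68, 2.11, 3.3]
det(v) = 0.00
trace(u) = -0.66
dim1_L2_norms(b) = [1.83, 1.59, 0.04, 2.57]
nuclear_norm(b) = 4.74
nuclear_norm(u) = 6.08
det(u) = 1.75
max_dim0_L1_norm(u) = 4.45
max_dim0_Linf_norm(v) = 1.2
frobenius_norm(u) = 3.65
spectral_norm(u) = 3.11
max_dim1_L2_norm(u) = 2.53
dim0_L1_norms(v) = [2.97, 0.74, 0.13, 2.3]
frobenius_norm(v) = 2.12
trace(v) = -1.19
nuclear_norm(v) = 3.00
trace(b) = -1.52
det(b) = 0.00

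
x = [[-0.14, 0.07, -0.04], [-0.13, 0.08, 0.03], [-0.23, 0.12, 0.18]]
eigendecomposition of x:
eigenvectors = [[0.06, -0.79, -0.42], [-0.25, -0.44, -0.9], [-0.97, -0.42, 0.07]]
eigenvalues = [0.22, -0.12, 0.02]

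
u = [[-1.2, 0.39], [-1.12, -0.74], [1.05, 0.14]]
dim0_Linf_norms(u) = [1.2, 0.74]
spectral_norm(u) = 1.97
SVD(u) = [[-0.57, 0.72], [-0.62, -0.69], [0.54, -0.04]] @ diag([1.9693962619260958, 0.7985476588855052]) @ [[0.99,0.16], [-0.16,0.99]]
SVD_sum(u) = [[-1.11, -0.18],[-1.21, -0.19],[1.05, 0.17]] + [[-0.09, 0.57], [0.09, -0.55], [0.0, -0.03]]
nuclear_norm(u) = 2.77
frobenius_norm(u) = 2.13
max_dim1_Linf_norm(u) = 1.2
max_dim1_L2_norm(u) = 1.34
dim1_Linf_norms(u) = [1.2, 1.12, 1.05]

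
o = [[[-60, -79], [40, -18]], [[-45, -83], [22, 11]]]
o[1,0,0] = -45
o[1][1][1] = 11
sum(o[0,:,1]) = -97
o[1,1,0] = 22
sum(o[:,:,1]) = -169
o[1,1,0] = 22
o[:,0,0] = [-60, -45]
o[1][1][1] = 11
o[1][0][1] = -83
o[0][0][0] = -60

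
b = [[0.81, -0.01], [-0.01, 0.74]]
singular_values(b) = [0.81, 0.74]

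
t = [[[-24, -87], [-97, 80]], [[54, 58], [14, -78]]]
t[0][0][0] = -24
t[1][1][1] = -78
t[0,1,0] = -97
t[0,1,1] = 80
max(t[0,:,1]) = 80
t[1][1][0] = 14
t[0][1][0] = -97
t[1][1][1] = -78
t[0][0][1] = -87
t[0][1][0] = -97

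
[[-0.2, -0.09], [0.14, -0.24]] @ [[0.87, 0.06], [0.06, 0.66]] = [[-0.18, -0.07], [0.11, -0.15]]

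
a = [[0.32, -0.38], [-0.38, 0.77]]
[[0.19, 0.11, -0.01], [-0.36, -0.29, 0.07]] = a @ [[0.07, -0.26, 0.23], [-0.43, -0.51, 0.21]]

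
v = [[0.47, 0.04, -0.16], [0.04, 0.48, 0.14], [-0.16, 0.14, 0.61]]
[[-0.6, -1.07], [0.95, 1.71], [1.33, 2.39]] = v @ [[-0.87, -1.56], [1.59, 2.86], [1.59, 2.85]]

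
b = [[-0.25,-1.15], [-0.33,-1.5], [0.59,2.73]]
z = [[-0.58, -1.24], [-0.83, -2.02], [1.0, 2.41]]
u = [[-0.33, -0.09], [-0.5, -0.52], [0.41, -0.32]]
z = u + b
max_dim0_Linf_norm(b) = 2.73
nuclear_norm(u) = 1.32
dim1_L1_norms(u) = [0.42, 1.02, 0.73]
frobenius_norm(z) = 3.67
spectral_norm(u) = 0.79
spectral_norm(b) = 3.40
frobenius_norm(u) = 0.95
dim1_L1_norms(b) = [1.4, 1.83, 3.32]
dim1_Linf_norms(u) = [0.33, 0.52, 0.41]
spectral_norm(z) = 3.67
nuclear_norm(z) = 3.73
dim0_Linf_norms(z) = [1.0, 2.41]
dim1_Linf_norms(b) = [1.15, 1.5, 2.73]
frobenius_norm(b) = 3.40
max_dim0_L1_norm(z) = 5.67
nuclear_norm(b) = 3.40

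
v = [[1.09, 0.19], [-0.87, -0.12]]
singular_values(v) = [1.41, 0.02]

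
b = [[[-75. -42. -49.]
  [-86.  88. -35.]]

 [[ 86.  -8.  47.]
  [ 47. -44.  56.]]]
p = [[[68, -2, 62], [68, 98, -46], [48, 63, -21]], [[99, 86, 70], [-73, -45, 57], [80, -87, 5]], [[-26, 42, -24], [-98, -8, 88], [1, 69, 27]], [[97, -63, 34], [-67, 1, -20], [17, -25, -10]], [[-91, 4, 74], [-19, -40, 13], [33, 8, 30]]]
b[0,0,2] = -49.0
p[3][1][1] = 1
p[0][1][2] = -46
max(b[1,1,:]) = 56.0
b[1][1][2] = 56.0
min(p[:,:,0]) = -98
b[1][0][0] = 86.0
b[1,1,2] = 56.0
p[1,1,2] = 57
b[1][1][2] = 56.0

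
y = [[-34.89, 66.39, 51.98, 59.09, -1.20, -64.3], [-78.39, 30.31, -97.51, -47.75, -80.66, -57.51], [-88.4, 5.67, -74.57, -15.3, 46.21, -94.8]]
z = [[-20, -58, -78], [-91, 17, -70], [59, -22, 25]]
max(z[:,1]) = 17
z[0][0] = -20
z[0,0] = -20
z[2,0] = 59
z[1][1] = 17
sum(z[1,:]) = -144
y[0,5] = -64.3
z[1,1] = 17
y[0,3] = 59.09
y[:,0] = [-34.89, -78.39, -88.4]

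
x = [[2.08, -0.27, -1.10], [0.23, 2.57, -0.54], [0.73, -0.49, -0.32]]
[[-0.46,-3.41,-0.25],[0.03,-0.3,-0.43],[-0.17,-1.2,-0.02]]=x @ [[-0.42,-0.81,0.36], [-0.03,0.27,-0.01], [-0.37,1.5,0.91]]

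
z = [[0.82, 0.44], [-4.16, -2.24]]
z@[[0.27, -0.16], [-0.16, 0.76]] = [[0.15, 0.2],[-0.76, -1.04]]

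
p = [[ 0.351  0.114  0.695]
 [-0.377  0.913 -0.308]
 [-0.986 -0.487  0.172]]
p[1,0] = -0.377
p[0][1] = 0.114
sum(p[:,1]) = 0.5400000000000001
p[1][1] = 0.913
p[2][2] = 0.172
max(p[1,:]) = 0.913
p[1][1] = 0.913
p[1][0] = -0.377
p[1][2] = -0.308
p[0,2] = 0.695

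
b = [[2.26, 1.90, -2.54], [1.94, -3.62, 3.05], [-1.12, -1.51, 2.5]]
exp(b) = [[35.20, 14.42, -28.64], [-0.14, -0.45, 2.16], [-23.75, -10.33, 22.21]]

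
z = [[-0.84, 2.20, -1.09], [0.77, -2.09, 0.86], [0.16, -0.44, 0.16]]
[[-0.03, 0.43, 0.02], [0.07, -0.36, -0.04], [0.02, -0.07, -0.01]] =z@[[-0.06, 0.16, 0.03],[-0.14, 0.11, 0.07],[-0.21, -0.3, 0.1]]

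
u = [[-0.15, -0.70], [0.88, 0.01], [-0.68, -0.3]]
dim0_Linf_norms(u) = [0.88, 0.7]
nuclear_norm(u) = 1.85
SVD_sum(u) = [[-0.37, -0.15],[0.76, 0.3],[-0.69, -0.27]] + [[0.22, -0.55], [0.12, -0.29], [0.01, -0.03]]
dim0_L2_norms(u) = [1.12, 0.76]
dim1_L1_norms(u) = [0.85, 0.89, 0.98]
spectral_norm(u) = 1.18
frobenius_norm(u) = 1.36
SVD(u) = [[-0.34,-0.88],[0.7,-0.47],[-0.63,-0.04]] @ diag([1.1767784474795175, 0.6742347406858358]) @ [[0.93, 0.37],[-0.37, 0.93]]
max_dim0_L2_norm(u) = 1.12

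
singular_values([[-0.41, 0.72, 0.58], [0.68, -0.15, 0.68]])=[1.01, 0.97]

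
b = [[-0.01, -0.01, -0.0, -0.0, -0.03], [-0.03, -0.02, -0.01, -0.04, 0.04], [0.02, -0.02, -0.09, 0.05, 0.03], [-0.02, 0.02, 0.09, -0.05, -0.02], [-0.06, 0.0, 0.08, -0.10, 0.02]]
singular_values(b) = [0.2, 0.09, 0.03, 0.0, 0.0]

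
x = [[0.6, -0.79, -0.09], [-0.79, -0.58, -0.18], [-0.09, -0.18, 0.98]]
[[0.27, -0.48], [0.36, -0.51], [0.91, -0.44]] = x@[[-0.20,0.15], [-0.59,0.76], [0.8,-0.30]]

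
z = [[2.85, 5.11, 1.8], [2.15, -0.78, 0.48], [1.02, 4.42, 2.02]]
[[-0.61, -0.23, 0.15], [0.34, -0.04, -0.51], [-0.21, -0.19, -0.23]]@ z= [[-2.08, -2.27, -0.91], [0.36, -0.49, -0.44], [-1.24, -1.94, -0.93]]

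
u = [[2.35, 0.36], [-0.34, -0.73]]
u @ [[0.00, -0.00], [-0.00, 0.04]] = [[0.0, 0.01], [0.00, -0.03]]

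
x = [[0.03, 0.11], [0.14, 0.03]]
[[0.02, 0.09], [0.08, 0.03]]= x@[[0.57, 0.0], [0.00, 0.86]]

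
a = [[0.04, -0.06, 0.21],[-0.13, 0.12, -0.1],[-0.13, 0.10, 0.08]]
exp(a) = [[1.03, -0.05, 0.23], [-0.13, 1.13, -0.12], [-0.14, 0.11, 1.06]]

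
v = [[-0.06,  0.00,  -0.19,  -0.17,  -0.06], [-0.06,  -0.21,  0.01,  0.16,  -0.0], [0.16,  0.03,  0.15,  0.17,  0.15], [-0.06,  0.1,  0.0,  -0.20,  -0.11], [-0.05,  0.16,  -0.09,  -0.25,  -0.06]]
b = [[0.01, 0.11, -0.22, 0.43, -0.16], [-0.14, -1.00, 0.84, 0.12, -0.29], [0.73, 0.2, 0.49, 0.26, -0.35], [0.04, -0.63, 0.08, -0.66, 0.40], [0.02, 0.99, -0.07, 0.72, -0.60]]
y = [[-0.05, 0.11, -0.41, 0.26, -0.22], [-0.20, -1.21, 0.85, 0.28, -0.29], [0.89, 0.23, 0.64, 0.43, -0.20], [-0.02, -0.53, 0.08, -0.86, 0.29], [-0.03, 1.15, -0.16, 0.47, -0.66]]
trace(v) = -0.38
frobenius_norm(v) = 0.64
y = b + v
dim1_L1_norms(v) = [0.48, 0.44, 0.66, 0.47, 0.61]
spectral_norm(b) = 1.91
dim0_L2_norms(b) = [0.74, 1.56, 1.0, 1.1, 0.87]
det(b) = -0.03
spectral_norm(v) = 0.56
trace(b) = -1.76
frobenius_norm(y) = 2.70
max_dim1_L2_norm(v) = 0.32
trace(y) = -2.14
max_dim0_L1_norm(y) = 3.23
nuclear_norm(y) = 5.11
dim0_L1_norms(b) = [0.94, 2.93, 1.7, 2.19, 1.8]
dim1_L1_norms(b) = [0.93, 2.39, 2.03, 1.81, 2.4]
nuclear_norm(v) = 1.03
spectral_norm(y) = 2.01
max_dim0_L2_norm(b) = 1.56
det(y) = -0.33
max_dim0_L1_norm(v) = 0.95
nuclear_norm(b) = 4.31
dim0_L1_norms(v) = [0.39, 0.5, 0.44, 0.95, 0.38]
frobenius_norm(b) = 2.44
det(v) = 0.00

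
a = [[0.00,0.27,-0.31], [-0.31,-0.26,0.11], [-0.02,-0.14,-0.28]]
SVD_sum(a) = [[0.15, 0.25, -0.24], [-0.15, -0.24, 0.23], [0.03, 0.05, -0.05]] + [[-0.06, -0.05, -0.09], [-0.09, -0.08, -0.14], [-0.14, -0.12, -0.21]] + [[-0.09, 0.07, 0.02], [-0.08, 0.06, 0.01], [0.09, -0.07, -0.02]]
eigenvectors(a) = [[-0.70+0.00j,(-0.7-0j),(0.41+0j)], [0.38-0.55j,(0.38+0.55j),0.39+0.00j], [(0.13+0.21j),(0.13-0.21j),0.82+0.00j]]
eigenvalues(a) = [(-0.09+0.3j), (-0.09-0.3j), (-0.36+0j)]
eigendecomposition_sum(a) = [[0.03+0.15j, 0.16+0.03j, (-0.09-0.09j)], [-0.13-0.06j, -0.11+0.11j, 0.12-0.02j], [0.04-0.03j, (-0.02-0.05j), -0.01+0.04j]] + [[(0.03-0.15j), 0.16-0.03j, -0.09+0.09j], [-0.13+0.06j, (-0.11-0.11j), 0.12+0.02j], [(0.04+0.03j), -0.02+0.05j, -0.01-0.04j]] + [[-0.05+0.00j, (-0.05+0j), -0.13-0.00j], [-0.05+0.00j, (-0.05+0j), (-0.12-0j)], [-0.10+0.00j, (-0.1+0j), (-0.26-0j)]]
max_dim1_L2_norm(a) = 0.42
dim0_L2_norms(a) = [0.31, 0.4, 0.43]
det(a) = -0.04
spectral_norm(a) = 0.53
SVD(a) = [[0.71, -0.33, 0.62],  [-0.69, -0.51, 0.52],  [0.15, -0.79, -0.59]] @ diag([0.5296582708111841, 0.355475129486953, 0.19052440388973876]) @ [[0.4, 0.66, -0.64], [0.49, 0.43, 0.76], [-0.78, 0.61, 0.15]]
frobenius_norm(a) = 0.67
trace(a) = -0.54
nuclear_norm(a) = 1.08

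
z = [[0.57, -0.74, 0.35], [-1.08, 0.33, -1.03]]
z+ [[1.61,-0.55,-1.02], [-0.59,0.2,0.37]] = [[2.18, -1.29, -0.67], [-1.67, 0.53, -0.66]]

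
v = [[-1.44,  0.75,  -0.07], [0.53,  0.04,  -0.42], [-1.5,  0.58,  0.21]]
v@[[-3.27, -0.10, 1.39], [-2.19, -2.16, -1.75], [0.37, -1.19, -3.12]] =[[3.04, -1.39, -3.1], [-1.98, 0.36, 1.98], [3.71, -1.35, -3.76]]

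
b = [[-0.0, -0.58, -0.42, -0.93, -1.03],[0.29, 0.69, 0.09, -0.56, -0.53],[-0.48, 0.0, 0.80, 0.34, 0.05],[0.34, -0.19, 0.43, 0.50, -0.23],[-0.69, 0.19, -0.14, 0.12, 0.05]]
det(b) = -0.439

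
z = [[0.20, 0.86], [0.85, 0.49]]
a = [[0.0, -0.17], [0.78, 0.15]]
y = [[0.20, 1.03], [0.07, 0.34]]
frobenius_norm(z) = 1.32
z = y + a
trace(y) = 0.54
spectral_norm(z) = 1.21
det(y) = -0.00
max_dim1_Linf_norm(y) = 1.03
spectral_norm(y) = 1.11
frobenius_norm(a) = 0.81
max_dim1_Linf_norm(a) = 0.78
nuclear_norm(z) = 1.73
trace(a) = 0.15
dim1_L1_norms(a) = [0.17, 0.93]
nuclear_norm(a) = 0.96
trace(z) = 0.69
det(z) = -0.63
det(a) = 0.13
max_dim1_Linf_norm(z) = 0.86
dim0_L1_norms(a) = [0.78, 0.32]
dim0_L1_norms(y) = [0.27, 1.37]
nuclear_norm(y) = 1.11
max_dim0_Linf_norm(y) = 1.03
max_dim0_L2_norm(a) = 0.78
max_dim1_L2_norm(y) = 1.05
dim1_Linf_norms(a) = [0.17, 0.78]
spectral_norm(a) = 0.79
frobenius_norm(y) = 1.11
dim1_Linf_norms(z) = [0.86, 0.85]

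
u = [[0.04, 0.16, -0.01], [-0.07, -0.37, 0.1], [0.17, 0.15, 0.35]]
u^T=[[0.04,-0.07,0.17], [0.16,-0.37,0.15], [-0.01,0.10,0.35]]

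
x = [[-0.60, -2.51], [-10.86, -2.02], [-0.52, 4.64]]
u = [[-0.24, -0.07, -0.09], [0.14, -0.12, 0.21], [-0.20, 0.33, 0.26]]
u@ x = [[0.95,0.33], [1.11,0.87], [-3.60,1.04]]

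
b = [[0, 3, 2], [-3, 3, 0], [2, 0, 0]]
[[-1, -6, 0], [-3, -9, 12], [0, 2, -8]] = b @ [[0, 1, -4], [-1, -2, 0], [1, 0, 0]]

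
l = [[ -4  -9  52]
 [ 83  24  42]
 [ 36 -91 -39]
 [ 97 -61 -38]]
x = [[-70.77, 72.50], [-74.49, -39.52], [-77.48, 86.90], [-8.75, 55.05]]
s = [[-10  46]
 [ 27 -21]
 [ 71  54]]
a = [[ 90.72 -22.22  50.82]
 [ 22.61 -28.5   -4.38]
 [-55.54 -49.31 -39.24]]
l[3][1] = -61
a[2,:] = [-55.54, -49.31, -39.24]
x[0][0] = -70.77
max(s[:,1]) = 54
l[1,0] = 83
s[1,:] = [27, -21]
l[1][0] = 83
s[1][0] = 27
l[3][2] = -38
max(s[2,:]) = 71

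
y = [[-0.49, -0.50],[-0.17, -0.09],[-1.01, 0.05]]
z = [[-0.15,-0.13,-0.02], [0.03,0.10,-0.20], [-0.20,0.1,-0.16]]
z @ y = [[0.12, 0.09], [0.17, -0.03], [0.24, 0.08]]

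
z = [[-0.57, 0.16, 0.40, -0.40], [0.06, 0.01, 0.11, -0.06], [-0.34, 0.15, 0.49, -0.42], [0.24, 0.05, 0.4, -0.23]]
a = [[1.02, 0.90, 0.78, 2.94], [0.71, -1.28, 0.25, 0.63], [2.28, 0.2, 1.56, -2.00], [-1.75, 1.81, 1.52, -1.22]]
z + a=[[0.45, 1.06, 1.18, 2.54], [0.77, -1.27, 0.36, 0.57], [1.94, 0.35, 2.05, -2.42], [-1.51, 1.86, 1.92, -1.45]]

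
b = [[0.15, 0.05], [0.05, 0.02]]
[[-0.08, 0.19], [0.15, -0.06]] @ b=[[-0.00, -0.00], [0.02, 0.01]]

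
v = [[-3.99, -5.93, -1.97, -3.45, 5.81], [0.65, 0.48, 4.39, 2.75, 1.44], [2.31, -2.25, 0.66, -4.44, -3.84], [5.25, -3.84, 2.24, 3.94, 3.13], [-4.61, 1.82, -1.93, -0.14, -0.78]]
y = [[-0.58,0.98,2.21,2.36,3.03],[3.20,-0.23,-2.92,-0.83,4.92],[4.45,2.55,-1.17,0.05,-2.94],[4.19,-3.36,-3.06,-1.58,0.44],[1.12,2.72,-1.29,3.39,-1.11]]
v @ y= [[-33.38, 19.83, 13.86, 20.55, -43.44], [33.83, 6.4, -15.37, 1.89, -8.96], [-28.51, 8.94, 29.44, 1.35, -3.7], [14.65, 7.02, 4.10, 20.07, -11.31], [-1.55, -11.51, -11.81, -14.91, 1.46]]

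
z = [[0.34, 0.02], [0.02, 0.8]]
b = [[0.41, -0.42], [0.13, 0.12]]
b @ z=[[0.13, -0.33],  [0.05, 0.1]]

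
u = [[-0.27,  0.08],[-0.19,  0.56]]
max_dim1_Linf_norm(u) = 0.56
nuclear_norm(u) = 0.84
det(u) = -0.14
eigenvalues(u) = [-0.25, 0.54]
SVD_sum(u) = [[-0.08, 0.17], [-0.25, 0.53]] + [[-0.19, -0.09], [0.06, 0.03]]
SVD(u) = [[0.3, 0.95], [0.95, -0.30]] @ diag([0.6167448413402791, 0.22051258621710015]) @ [[-0.43, 0.9], [-0.9, -0.43]]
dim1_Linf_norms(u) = [0.27, 0.56]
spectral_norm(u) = 0.62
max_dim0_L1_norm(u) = 0.64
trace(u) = 0.29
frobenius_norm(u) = 0.65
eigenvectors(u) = [[-0.97, -0.1], [-0.23, -1.0]]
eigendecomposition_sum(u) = [[-0.26, 0.03], [-0.06, 0.01]] + [[-0.01,0.05], [-0.13,0.55]]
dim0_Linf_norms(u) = [0.27, 0.56]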